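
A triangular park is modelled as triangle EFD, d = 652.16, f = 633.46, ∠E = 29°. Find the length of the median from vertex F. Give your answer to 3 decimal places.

m_F ≈ 405.352

By the law of cosines, e² = f² + d² − 2·f·d·cos E = 1.0394e+05, so e ≈ 322.4.
Median from F: ½√(2·d² + 2·e² − f²) ≈ 405.35.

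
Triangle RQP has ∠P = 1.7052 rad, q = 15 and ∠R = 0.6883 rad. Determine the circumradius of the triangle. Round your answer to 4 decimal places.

The third angle is ∠Q = π − ∠P − ∠R = 0.7481 rad.
Law of sines: r = q·sin R/sin Q ≈ 14.007.
Law of sines: p = q·sin P/sin Q ≈ 21.852.
Circumradius = q/(2 sin Q) ≈ 11.025.

11.0255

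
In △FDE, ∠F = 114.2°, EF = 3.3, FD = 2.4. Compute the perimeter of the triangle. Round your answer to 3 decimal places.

perimeter ≈ 10.511

By the law of cosines, DE² = EF² + FD² − 2·EF·FD·cos F = 23.143, so DE ≈ 4.8107.
Semiperimeter s = (4.8107+3.3+2.4)/2 = 5.2554.
Perimeter = 4.8107 + 3.3 + 2.4 = 10.511.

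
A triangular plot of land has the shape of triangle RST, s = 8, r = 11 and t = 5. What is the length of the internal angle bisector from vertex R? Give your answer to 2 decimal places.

3.37

By the law of cosines, cos R = (s² + t² − r²) / (2·s·t) ≈ -0.40000, so ∠R ≈ 113.58°.
The bisector from R has length 2·s·t·cos(∠R/2)/(s+t) ≈ 3.3706.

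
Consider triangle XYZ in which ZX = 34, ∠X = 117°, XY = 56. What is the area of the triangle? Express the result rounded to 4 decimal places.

Area = ½·ZX·XY·sin X ≈ 848.24.

area ≈ 848.2382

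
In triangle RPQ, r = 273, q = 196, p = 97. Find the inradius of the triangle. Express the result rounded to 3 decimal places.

23.912

Semiperimeter s = (273 + 97 + 196)/2 = 283.
Heron's formula: area = √(283·10·186·87) ≈ 6767.2.
Inradius = area/s = 6767.2/283 ≈ 23.912.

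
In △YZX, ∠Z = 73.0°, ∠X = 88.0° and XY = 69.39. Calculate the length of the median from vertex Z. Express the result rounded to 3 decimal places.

The third angle is ∠Y = 180° − ∠Z − ∠X = 19.00°.
Law of sines: ZX = XY·sin Y/sin Z ≈ 23.623.
Law of sines: YZ = XY·sin X/sin Z ≈ 72.516.
Median from Z: ½√(2·YZ² + 2·ZX² − XY²) ≈ 41.287.

m_Z ≈ 41.287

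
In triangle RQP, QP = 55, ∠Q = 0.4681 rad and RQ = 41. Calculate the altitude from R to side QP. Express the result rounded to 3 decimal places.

h_R ≈ 18.499

By the law of cosines, PR² = RQ² + QP² − 2·RQ·QP·cos Q = 681.15, so PR ≈ 26.099.
Area = ½·RQ·QP·sin Q ≈ 508.72.
The altitude from R has length 2·area/QP ≈ 18.499.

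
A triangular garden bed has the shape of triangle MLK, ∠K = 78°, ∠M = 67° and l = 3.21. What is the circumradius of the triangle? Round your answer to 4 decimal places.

R ≈ 2.7982

The third angle is ∠L = 180° − ∠K − ∠M = 35.00°.
Law of sines: m = l·sin M/sin L ≈ 5.1516.
Law of sines: k = l·sin K/sin L ≈ 5.4742.
Circumradius = l/(2 sin L) ≈ 2.7982.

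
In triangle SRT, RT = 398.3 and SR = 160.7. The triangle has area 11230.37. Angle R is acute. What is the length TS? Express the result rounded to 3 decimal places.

From area = ½·SR·RT·sin R, we get sin R = 2·area/(SR·RT) ≈ 0.35091.
Taking the acute solution, ∠R ≈ 20.54°.
Law of cosines then gives TS ≈ 254.15.

254.154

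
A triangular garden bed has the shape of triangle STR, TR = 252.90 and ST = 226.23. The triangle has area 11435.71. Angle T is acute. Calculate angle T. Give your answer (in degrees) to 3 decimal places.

∠T ≈ 23.563°

From area = ½·ST·TR·sin T, we get sin T = 2·area/(ST·TR) ≈ 0.39976.
Taking the acute solution, ∠T ≈ 23.56°.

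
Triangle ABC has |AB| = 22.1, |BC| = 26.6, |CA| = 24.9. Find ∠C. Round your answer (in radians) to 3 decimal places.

By the law of cosines, cos C = (|BC|² + |CA|² − |AB|²) / (2·|BC|·|CA|) ≈ 0.63348, so ∠C ≈ 0.885 rad.

0.885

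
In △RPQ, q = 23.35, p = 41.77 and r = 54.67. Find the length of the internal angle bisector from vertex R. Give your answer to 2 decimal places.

16.97

By the law of cosines, cos R = (p² + q² − r²) / (2·p·q) ≈ -0.35827, so ∠R ≈ 110.99°.
The bisector from R has length 2·p·q·cos(∠R/2)/(p+q) ≈ 16.968.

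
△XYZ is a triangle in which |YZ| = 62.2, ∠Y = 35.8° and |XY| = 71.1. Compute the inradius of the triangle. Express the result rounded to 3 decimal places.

By the law of cosines, |ZX|² = |XY|² + |YZ|² − 2·|XY|·|YZ|·cos Y = 1750.3, so |ZX| ≈ 41.837.
Area = ½·|XY|·|YZ|·sin Y ≈ 1293.5.
Semiperimeter s = (62.2+41.837+71.1)/2 = 87.568.
Inradius = area/s = 1293.5/87.568 ≈ 14.771.

r ≈ 14.771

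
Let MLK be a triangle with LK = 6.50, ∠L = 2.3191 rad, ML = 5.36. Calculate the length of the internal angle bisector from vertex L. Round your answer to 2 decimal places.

2.35

By the law of cosines, KM² = ML² + LK² − 2·ML·LK·cos L = 118.39, so KM ≈ 10.881.
The bisector from L has length 2·ML·LK·cos(∠L/2)/(ML+LK) ≈ 2.3486.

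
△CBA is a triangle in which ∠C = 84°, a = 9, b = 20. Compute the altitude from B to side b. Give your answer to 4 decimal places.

By the law of cosines, c² = b² + a² − 2·b·a·cos C = 443.37, so c ≈ 21.056.
Area = ½·b·a·sin C ≈ 89.507.
The altitude from B has length 2·area/b ≈ 8.9507.

h_B ≈ 8.9507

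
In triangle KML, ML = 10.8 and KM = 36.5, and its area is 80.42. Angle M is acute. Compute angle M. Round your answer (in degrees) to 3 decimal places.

∠M ≈ 24.080°

From area = ½·KM·ML·sin M, we get sin M = 2·area/(KM·ML) ≈ 0.40802.
Taking the acute solution, ∠M ≈ 24.08°.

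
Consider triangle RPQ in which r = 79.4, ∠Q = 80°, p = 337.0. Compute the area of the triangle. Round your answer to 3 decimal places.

13175.644

Area = ½·r·p·sin Q ≈ 13176.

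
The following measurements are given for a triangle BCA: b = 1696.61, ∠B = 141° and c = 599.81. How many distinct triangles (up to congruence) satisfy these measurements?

c·sin B = 599.81·sin(141°) ≈ 377.5.
Since ∠B is not acute, a triangle exists only if b > c; here b > c, so there is exactly one triangle.

1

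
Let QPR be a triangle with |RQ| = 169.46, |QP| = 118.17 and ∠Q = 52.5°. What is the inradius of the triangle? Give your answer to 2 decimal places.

r ≈ 37.57

By the law of cosines, |PR|² = |RQ|² + |QP|² − 2·|RQ|·|QP|·cos Q = 18300, so |PR| ≈ 135.28.
Area = ½·|RQ|·|QP|·sin Q ≈ 7943.5.
Semiperimeter s = (135.28+169.46+118.17)/2 = 211.45.
Inradius = area/s = 7943.5/211.45 ≈ 37.566.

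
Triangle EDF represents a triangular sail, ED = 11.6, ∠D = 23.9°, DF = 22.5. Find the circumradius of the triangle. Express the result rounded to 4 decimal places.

By the law of cosines, FE² = ED² + DF² − 2·ED·DF·cos D = 163.57, so FE ≈ 12.789.
Area = ½·ED·DF·sin D ≈ 52.871.
Circumradius = FE/(2 sin D) ≈ 15.784.

R ≈ 15.7839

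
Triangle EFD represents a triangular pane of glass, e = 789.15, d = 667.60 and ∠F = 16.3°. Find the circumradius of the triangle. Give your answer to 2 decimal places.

By the law of cosines, f² = d² + e² − 2·d·e·cos F = 57126, so f ≈ 239.01.
Area = ½·d·e·sin F ≈ 73933.
Circumradius = f/(2 sin F) ≈ 425.79.

R ≈ 425.79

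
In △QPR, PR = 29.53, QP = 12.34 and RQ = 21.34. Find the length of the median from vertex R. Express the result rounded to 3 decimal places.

Median from R: ½√(2·PR² + 2·RQ² − QP²) ≈ 25.013.

25.013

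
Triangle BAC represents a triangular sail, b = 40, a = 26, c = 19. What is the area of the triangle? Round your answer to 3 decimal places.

Semiperimeter s = (40 + 26 + 19)/2 = 42.5.
Heron's formula: area = √(42.5·2.5·16.5·23.5) ≈ 202.97.

202.974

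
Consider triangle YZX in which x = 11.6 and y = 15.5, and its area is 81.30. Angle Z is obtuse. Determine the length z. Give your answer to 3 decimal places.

22.985

From area = ½·x·y·sin Z, we get sin Z = 2·area/(x·y) ≈ 0.90434.
Taking the obtuse solution, ∠Z ≈ 2.012 rad.
Law of cosines then gives z ≈ 22.985.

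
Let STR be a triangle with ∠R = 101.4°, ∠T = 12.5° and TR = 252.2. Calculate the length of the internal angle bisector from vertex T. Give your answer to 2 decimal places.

259.44

The third angle is ∠S = 180° − ∠T − ∠R = 66.10°.
Law of sines: RS = TR·sin T/sin S ≈ 59.706.
Law of sines: ST = TR·sin R/sin S ≈ 270.41.
The bisector from T has length 2·ST·TR·cos(∠T/2)/(ST+TR) ≈ 259.44.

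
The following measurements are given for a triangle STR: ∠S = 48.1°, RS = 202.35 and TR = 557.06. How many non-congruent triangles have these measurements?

1

RS·sin S = 202.35·sin(48.1°) ≈ 150.6.
Since TR ≥ RS, exactly one triangle exists.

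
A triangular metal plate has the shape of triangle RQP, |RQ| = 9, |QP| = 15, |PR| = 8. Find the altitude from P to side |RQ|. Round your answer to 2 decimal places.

h_P ≈ 6.65

Semiperimeter s = (15 + 8 + 9)/2 = 16.
Heron's formula: area = √(16·1·8·7) ≈ 29.933.
The altitude from P has length 2·area/|RQ| ≈ 6.6518.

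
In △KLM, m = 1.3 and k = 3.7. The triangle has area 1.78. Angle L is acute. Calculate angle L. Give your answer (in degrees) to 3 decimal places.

47.742

From area = ½·m·k·sin L, we get sin L = 2·area/(m·k) ≈ 0.74012.
Taking the acute solution, ∠L ≈ 47.74°.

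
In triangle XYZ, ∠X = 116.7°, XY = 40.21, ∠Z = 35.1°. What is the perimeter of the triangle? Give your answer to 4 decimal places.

135.7287

The third angle is ∠Y = 180° − ∠Z − ∠X = 28.20°.
Law of sines: YZ = XY·sin X/sin Z ≈ 62.473.
Law of sines: ZX = XY·sin Y/sin Z ≈ 33.045.
Semiperimeter s = (62.473+33.045+40.21)/2 = 67.864.
Perimeter = 62.473 + 33.045 + 40.21 = 135.73.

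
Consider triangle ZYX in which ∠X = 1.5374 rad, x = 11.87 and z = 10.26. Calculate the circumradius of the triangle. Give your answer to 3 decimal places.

Law of sines: sin Z = z·sin X/x ≈ 0.86388.
Since x ≥ z, only the acute value applies: ∠Z ≈ 1.0429 rad.
Then ∠Y = π − ∠X − ∠Z ≈ 0.5613 rad.
Law of sines gives y = x·sin Y/sin X ≈ 6.3214.
Circumradius = x/(2 sin X) ≈ 5.9383.

5.938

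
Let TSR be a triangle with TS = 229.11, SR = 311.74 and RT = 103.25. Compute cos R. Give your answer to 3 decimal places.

cos R ≈ 0.860

By the law of cosines, cos R = (SR² + RT² − TS²) / (2·SR·RT) ≈ 0.85983, so ∠R ≈ 30.70°.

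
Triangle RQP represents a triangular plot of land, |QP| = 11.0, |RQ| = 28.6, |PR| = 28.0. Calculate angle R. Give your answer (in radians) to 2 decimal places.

By the law of cosines, cos R = (|PR|² + |RQ|² − |QP|²) / (2·|PR|·|RQ|) ≈ 0.92468, so ∠R ≈ 0.391 rad.

∠R ≈ 0.39 rad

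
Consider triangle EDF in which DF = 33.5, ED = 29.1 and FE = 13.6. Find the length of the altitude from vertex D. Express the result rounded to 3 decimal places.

Semiperimeter s = (33.5 + 13.6 + 29.1)/2 = 38.1.
Heron's formula: area = √(38.1·4.6·24.5·9) ≈ 196.58.
The altitude from D has length 2·area/FE ≈ 28.909.

28.909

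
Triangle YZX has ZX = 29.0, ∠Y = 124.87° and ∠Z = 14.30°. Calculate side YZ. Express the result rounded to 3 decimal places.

The third angle is ∠X = 180° − ∠Y − ∠Z = 40.83°.
Law of sines: YZ = ZX·sin X/sin Y ≈ 23.11.

23.110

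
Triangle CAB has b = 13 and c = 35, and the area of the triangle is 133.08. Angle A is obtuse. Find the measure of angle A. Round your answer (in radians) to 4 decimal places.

From area = ½·b·c·sin A, we get sin A = 2·area/(b·c) ≈ 0.58497.
Taking the obtuse solution, ∠A ≈ 2.517 rad.

∠A ≈ 2.5168 rad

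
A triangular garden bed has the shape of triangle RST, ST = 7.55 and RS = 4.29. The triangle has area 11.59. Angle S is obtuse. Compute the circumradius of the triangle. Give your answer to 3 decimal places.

From area = ½·RS·ST·sin S, we get sin S = 2·area/(RS·ST) ≈ 0.71566.
Taking the obtuse solution, ∠S ≈ 134.30°.
Law of cosines then gives TR ≈ 10.984.
Circumradius = TR/(2 sin S) ≈ 7.6741.

7.674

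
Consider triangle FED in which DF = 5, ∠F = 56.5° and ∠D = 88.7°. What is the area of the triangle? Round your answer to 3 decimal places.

The third angle is ∠E = 180° − ∠D − ∠F = 34.80°.
Law of sines: ED = DF·sin F/sin E ≈ 7.3056.
Law of sines: FE = DF·sin D/sin E ≈ 8.7587.
Area = ½·DF·ED·sin D ≈ 18.259.

18.259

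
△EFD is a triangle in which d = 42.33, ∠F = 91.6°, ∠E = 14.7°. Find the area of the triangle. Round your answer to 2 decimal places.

The third angle is ∠D = 180° − ∠E − ∠F = 73.70°.
Law of sines: e = d·sin E/sin D ≈ 11.191.
Law of sines: f = d·sin F/sin D ≈ 44.085.
Area = ½·d·e·sin F ≈ 236.77.

area ≈ 236.77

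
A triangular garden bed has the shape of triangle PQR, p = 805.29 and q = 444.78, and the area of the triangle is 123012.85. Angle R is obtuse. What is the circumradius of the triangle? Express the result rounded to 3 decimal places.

851.064

From area = ½·p·q·sin R, we get sin R = 2·area/(p·q) ≈ 0.68688.
Taking the obtuse solution, ∠R ≈ 136.62°.
Law of cosines then gives r ≈ 1169.2.
Circumradius = r/(2 sin R) ≈ 851.06.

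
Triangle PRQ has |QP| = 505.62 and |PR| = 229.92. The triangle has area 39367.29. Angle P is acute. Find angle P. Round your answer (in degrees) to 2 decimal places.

42.63

From area = ½·|QP|·|PR|·sin P, we get sin P = 2·area/(|QP|·|PR|) ≈ 0.67727.
Taking the acute solution, ∠P ≈ 42.63°.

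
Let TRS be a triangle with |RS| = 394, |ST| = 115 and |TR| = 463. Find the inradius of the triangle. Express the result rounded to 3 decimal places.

Semiperimeter s = (394 + 115 + 463)/2 = 486.
Heron's formula: area = √(486·92·371·23) ≈ 19533.
Inradius = area/s = 19533/486 ≈ 40.191.

40.191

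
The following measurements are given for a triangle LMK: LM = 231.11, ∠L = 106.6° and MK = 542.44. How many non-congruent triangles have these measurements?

1

LM·sin L = 231.11·sin(106.6°) ≈ 221.5.
Since ∠L is not acute, a triangle exists only if MK > LM; here MK > LM, so there is exactly one triangle.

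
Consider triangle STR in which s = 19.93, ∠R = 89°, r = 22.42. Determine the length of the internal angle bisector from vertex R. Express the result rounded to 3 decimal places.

Law of sines: sin S = s·sin R/r ≈ 0.88880.
Since r ≥ s, only the acute value applies: ∠S ≈ 62.72°.
Then ∠T = 180° − ∠R − ∠S ≈ 28.28°.
Law of sines gives t = r·sin T/sin R ≈ 10.623.
The bisector from R has length 2·s·t·cos(∠R/2)/(s+t) ≈ 9.8847.

9.885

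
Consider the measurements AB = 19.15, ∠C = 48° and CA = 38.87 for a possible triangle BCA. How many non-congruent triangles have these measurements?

CA·sin C = 38.87·sin(48°) ≈ 28.89.
Since AB = 19.15 < 28.89 = CA sin C, no triangle exists.

0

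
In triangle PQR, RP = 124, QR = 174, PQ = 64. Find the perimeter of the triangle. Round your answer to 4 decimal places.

perimeter ≈ 362.0000

Perimeter = 174 + 124 + 64 = 362.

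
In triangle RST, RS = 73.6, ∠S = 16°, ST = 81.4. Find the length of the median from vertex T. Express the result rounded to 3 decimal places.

m_T ≈ 47.130

By the law of cosines, TR² = RS² + ST² − 2·RS·ST·cos S = 525.01, so TR ≈ 22.913.
Median from T: ½√(2·ST² + 2·TR² − RS²) ≈ 47.13.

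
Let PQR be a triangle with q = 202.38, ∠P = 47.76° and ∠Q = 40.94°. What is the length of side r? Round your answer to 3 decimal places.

The third angle is ∠R = 180° − ∠P − ∠Q = 91.30°.
Law of sines: r = q·sin R/sin Q ≈ 308.77.

308.771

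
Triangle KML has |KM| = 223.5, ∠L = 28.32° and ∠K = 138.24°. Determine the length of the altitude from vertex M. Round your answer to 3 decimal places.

h_M ≈ 148.854

The third angle is ∠M = 180° − ∠L − ∠K = 13.44°.
Law of sines: |ML| = |KM|·sin K/sin L ≈ 313.78.
Law of sines: |LK| = |KM|·sin M/sin L ≈ 109.5.
Area = ½·|KM|·|ML|·sin M ≈ 8149.9.
The altitude from M has length 2·area/|LK| ≈ 148.85.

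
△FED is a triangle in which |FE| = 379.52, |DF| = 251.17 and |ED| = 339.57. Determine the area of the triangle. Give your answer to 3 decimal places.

Semiperimeter s = (339.57 + 251.17 + 379.52)/2 = 485.13.
Heron's formula: area = √(485.13·145.56·233.96·105.61) ≈ 41771.

area ≈ 41770.860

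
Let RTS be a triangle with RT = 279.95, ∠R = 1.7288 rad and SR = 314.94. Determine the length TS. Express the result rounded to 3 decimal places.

453.106

By the law of cosines, TS² = SR² + RT² − 2·SR·RT·cos R = 2.053e+05, so TS ≈ 453.11.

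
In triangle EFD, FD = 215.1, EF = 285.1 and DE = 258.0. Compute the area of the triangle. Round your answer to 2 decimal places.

area ≈ 26603.26

Semiperimeter s = (215.1 + 258 + 285.1)/2 = 379.1.
Heron's formula: area = √(379.1·164·121.1·94) ≈ 26603.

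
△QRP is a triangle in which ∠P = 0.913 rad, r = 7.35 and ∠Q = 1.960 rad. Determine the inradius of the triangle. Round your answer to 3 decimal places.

The third angle is ∠R = π − ∠P − ∠Q = 0.269 rad.
Law of sines: q = r·sin Q/sin R ≈ 25.625.
Law of sines: p = r·sin P/sin R ≈ 21.918.
Area = ½·r·q·sin P ≈ 74.523.
Semiperimeter s = (25.625+7.35+21.918)/2 = 27.446.
Inradius = area/s = 74.523/27.446 ≈ 2.7152.

2.715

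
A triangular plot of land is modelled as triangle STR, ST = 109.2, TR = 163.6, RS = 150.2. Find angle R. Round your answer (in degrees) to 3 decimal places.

∠R ≈ 40.446°

By the law of cosines, cos R = (TR² + RS² − ST²) / (2·TR·RS) ≈ 0.76101, so ∠R ≈ 40.45°.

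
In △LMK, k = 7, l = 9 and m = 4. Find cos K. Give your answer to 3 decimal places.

cos K ≈ 0.667

By the law of cosines, cos K = (l² + m² − k²) / (2·l·m) ≈ 0.66667, so ∠K ≈ 48.19°.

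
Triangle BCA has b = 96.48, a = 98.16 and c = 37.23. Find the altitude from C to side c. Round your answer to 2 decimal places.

95.43

Semiperimeter s = (96.48 + 37.23 + 98.16)/2 = 115.94.
Heron's formula: area = √(115.94·19.455·78.705·17.775) ≈ 1776.4.
The altitude from C has length 2·area/c ≈ 95.426.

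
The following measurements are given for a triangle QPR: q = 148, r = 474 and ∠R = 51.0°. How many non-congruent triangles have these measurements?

q·sin R = 148·sin(51.0°) ≈ 115.
Since r ≥ q, exactly one triangle exists.

1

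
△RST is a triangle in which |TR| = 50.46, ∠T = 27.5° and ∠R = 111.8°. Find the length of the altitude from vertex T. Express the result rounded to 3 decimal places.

The third angle is ∠S = 180° − ∠T − ∠R = 40.70°.
Law of sines: |ST| = |TR|·sin R/sin S ≈ 71.847.
Law of sines: |RS| = |TR|·sin T/sin S ≈ 35.731.
Area = ½·|TR|·|ST|·sin T ≈ 837.01.
The altitude from T has length 2·area/|RS| ≈ 46.851.

h_T ≈ 46.851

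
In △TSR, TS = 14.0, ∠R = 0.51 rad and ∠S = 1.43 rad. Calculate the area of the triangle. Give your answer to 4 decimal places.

185.3668

The third angle is ∠T = π − ∠S − ∠R = 1.202 rad.
Law of sines: SR = TS·sin T/sin R ≈ 26.746.
Law of sines: RT = TS·sin S/sin R ≈ 28.394.
Area = ½·TS·SR·sin S ≈ 185.37.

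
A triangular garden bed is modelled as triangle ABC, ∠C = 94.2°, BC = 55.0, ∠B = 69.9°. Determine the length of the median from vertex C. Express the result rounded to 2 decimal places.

96.24

The third angle is ∠A = 180° − ∠B − ∠C = 15.90°.
Law of sines: CA = BC·sin B/sin A ≈ 188.53.
Law of sines: AB = BC·sin C/sin A ≈ 200.22.
Median from C: ½√(2·BC² + 2·CA² − AB²) ≈ 96.243.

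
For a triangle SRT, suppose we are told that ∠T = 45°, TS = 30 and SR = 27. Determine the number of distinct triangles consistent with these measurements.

2

TS·sin T = 30·sin(45°) ≈ 21.21.
Since TS sin T < SR < TS (21.21 < 27 < 30), two triangles exist.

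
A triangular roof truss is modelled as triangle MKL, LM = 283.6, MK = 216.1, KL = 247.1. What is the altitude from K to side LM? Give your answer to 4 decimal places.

Semiperimeter s = (247.1 + 283.6 + 216.1)/2 = 373.4.
Heron's formula: area = √(373.4·126.3·89.8·157.3) ≈ 25810.
The altitude from K has length 2·area/LM ≈ 182.02.

h_K ≈ 182.0183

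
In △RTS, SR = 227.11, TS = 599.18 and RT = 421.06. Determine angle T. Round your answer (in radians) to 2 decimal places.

∠T ≈ 0.28 rad

By the law of cosines, cos T = (RT² + TS² − SR²) / (2·RT·TS) ≈ 0.96066, so ∠T ≈ 0.281 rad.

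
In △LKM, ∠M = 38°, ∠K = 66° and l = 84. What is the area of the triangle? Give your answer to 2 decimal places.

2045.02

The third angle is ∠L = 180° − ∠K − ∠M = 76.00°.
Law of sines: k = l·sin K/sin L ≈ 79.087.
Law of sines: m = l·sin M/sin L ≈ 53.299.
Area = ½·l·k·sin M ≈ 2045.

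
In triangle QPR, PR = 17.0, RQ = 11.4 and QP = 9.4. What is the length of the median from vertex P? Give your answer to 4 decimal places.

Median from P: ½√(2·QP² + 2·PR² − RQ²) ≈ 12.498.

12.4976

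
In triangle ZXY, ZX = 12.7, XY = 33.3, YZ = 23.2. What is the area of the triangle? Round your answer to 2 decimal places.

Semiperimeter s = (33.3 + 23.2 + 12.7)/2 = 34.6.
Heron's formula: area = √(34.6·1.3·11.4·21.9) ≈ 105.97.

area ≈ 105.97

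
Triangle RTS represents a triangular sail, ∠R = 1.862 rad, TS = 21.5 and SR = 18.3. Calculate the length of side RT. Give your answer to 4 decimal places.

7.1945

Law of sines: sin T = SR·sin R/TS ≈ 0.81533.
Since TS ≥ SR, only the acute value applies: ∠T ≈ 0.953 rad.
Then ∠S = π − ∠R − ∠T ≈ 0.326 rad.
Law of sines gives RT = TS·sin S/sin R ≈ 7.1945.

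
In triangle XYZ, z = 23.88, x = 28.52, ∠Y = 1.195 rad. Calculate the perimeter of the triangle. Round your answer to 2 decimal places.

By the law of cosines, y² = z² + x² − 2·z·x·cos Y = 883.73, so y ≈ 29.728.
Semiperimeter s = (28.52+29.728+23.88)/2 = 41.064.
Perimeter = 28.52 + 29.728 + 23.88 = 82.128.

82.13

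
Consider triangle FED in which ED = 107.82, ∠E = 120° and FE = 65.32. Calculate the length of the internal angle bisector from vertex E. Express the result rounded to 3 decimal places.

40.677

By the law of cosines, DF² = FE² + ED² − 2·FE·ED·cos E = 22935, so DF ≈ 151.44.
The bisector from E has length 2·FE·ED·cos(∠E/2)/(FE+ED) ≈ 40.677.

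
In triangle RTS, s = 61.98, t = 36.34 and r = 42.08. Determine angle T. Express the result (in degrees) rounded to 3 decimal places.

∠T ≈ 34.639°

By the law of cosines, cos T = (s² + r² − t²) / (2·s·r) ≈ 0.82275, so ∠T ≈ 34.64°.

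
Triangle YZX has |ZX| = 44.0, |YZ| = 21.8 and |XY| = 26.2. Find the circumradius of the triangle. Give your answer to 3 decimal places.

By the law of cosines, cos Y = (|XY|² + |YZ|² − |ZX|²) / (2·|XY|·|YZ|) ≈ -0.67785, so ∠Y ≈ 2.316 rad.
Circumradius = |ZX|/(2 sin Y) ≈ 29.924.

R ≈ 29.924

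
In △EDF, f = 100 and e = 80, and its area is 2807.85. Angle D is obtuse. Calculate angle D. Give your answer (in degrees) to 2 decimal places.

From area = ½·f·e·sin D, we get sin D = 2·area/(f·e) ≈ 0.70196.
Taking the obtuse solution, ∠D ≈ 135.42°.

135.42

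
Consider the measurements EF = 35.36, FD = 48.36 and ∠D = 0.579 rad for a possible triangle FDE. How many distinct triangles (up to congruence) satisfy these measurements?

2

FD·sin D = 48.36·sin(0.579 rad) ≈ 26.46.
Since FD sin D < EF < FD (26.46 < 35.36 < 48.36), two triangles exist.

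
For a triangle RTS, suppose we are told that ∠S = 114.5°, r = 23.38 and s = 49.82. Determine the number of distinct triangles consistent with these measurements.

1

r·sin S = 23.38·sin(114.5°) ≈ 21.27.
Since ∠S is not acute, a triangle exists only if s > r; here s > r, so there is exactly one triangle.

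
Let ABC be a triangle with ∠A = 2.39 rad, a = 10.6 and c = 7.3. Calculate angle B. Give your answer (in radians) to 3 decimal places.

0.262

Law of sines: sin C = c·sin A/a ≈ 0.47023.
Since a ≥ c, only the acute value applies: ∠C ≈ 0.490 rad.
Then ∠B = π − ∠A − ∠C ≈ 0.262 rad.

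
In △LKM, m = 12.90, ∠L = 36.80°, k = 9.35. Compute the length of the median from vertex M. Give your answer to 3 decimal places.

By the law of cosines, l² = k² + m² − 2·k·m·cos L = 60.672, so l ≈ 7.7892.
Median from M: ½√(2·l² + 2·k² − m²) ≈ 5.696.

m_M ≈ 5.696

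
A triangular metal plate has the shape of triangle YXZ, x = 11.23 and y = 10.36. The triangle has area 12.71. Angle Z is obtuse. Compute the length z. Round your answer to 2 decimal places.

21.46

From area = ½·y·x·sin Z, we get sin Z = 2·area/(y·x) ≈ 0.21849.
Taking the obtuse solution, ∠Z ≈ 167.38°.
Law of cosines then gives z ≈ 21.459.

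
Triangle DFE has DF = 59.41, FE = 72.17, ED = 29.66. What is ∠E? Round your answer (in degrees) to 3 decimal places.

By the law of cosines, cos E = (FE² + ED² − DF²) / (2·FE·ED) ≈ 0.59766, so ∠E ≈ 53.30°.

53.297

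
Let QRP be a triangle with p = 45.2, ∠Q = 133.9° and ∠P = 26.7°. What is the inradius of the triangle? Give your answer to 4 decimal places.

7.2023

The third angle is ∠R = 180° − ∠P − ∠Q = 19.40°.
Law of sines: q = p·sin Q/sin P ≈ 72.485.
Law of sines: r = p·sin R/sin P ≈ 33.414.
Area = ½·p·q·sin R ≈ 544.13.
Semiperimeter s = (72.485+33.414+45.2)/2 = 75.55.
Inradius = area/s = 544.13/75.55 ≈ 7.2023.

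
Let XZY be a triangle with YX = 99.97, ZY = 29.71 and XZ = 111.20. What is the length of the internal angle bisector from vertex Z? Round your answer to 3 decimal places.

t_Z ≈ 40.508

By the law of cosines, cos Z = (XZ² + ZY² − YX²) / (2·XZ·ZY) ≈ 0.49249, so ∠Z ≈ 60.50°.
The bisector from Z has length 2·XZ·ZY·cos(∠Z/2)/(XZ+ZY) ≈ 40.508.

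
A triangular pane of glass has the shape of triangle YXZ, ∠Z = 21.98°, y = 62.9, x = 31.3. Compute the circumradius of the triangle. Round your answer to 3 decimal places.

By the law of cosines, z² = y² + x² − 2·y·x·cos Z = 1284.8, so z ≈ 35.844.
Area = ½·y·x·sin Z ≈ 368.44.
Circumradius = z/(2 sin Z) ≈ 47.883.

R ≈ 47.883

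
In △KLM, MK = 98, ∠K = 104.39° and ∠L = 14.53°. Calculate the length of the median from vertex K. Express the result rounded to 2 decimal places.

m_K ≈ 165.72

The third angle is ∠M = 180° − ∠K − ∠L = 61.08°.
Law of sines: LM = MK·sin K/sin L ≈ 378.36.
Law of sines: KL = MK·sin M/sin L ≈ 341.9.
Median from K: ½√(2·MK² + 2·KL² − LM²) ≈ 165.72.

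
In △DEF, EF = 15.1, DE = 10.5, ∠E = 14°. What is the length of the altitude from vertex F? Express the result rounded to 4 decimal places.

By the law of cosines, FD² = DE² + EF² − 2·DE·EF·cos E = 30.579, so FD ≈ 5.5298.
Area = ½·DE·EF·sin E ≈ 19.178.
The altitude from F has length 2·area/DE ≈ 3.653.

3.6530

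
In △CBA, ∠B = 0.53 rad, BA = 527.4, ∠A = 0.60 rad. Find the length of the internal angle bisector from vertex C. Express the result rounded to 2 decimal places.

The third angle is ∠C = π − ∠B − ∠A = 2.012 rad.
Law of sines: AC = BA·sin B/sin C ≈ 294.8.
Law of sines: CB = BA·sin A/sin C ≈ 329.27.
The bisector from C has length 2·AC·CB·cos(∠C/2)/(AC+CB) ≈ 166.56.

166.56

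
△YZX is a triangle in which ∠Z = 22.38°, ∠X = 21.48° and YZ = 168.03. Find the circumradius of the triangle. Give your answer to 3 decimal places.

The third angle is ∠Y = 180° − ∠Z − ∠X = 136.14°.
Law of sines: ZX = YZ·sin Y/sin X ≈ 317.96.
Law of sines: XY = YZ·sin Z/sin X ≈ 174.72.
Circumradius = YZ/(2 sin X) ≈ 229.44.

R ≈ 229.439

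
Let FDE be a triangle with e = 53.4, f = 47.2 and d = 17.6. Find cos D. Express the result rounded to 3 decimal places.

cos D ≈ 0.946

By the law of cosines, cos D = (e² + f² − d²) / (2·e·f) ≈ 0.94618, so ∠D ≈ 18.88°.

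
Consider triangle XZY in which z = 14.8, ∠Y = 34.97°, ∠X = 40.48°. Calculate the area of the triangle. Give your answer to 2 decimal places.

area ≈ 42.10

The third angle is ∠Z = 180° − ∠Y − ∠X = 104.55°.
Law of sines: x = z·sin X/sin Z ≈ 9.9262.
Law of sines: y = z·sin Y/sin Z ≈ 8.7636.
Area = ½·z·x·sin Y ≈ 42.1.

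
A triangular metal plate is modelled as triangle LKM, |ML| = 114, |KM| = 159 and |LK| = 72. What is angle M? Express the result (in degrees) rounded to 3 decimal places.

By the law of cosines, cos M = (|KM|² + |ML|² − |LK|²) / (2·|KM|·|ML|) ≈ 0.91286, so ∠M ≈ 24.10°.

∠M ≈ 24.096°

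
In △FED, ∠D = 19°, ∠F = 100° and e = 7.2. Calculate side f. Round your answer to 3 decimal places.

8.107

The third angle is ∠E = 180° − ∠D − ∠F = 61.00°.
Law of sines: f = e·sin F/sin E ≈ 8.1071.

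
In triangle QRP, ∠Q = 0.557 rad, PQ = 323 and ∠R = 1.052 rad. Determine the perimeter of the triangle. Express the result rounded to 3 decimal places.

891.294

The third angle is ∠P = π − ∠Q − ∠R = 1.533 rad.
Law of sines: RP = PQ·sin Q/sin R ≈ 196.62.
Law of sines: QR = PQ·sin P/sin R ≈ 371.67.
Semiperimeter s = (196.62+323+371.67)/2 = 445.65.
Perimeter = 196.62 + 323 + 371.67 = 891.29.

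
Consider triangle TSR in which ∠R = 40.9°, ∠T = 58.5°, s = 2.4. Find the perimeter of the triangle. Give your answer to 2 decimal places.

6.07

The third angle is ∠S = 180° − ∠R − ∠T = 80.60°.
Law of sines: t = s·sin T/sin S ≈ 2.0742.
Law of sines: r = s·sin R/sin S ≈ 1.5928.
Semiperimeter p = (2.0742+2.4+1.5928)/2 = 3.0335.
Perimeter = 2.0742 + 2.4 + 1.5928 = 6.067.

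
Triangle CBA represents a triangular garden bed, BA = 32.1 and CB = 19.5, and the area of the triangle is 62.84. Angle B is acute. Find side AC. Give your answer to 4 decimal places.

From area = ½·CB·BA·sin B, we get sin B = 2·area/(CB·BA) ≈ 0.20078.
Taking the acute solution, ∠B ≈ 11.58°.
Law of cosines then gives AC ≈ 13.574.

13.5740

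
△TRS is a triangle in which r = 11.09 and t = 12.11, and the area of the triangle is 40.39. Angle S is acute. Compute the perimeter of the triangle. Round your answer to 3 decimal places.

30.620

From area = ½·t·r·sin S, we get sin S = 2·area/(t·r) ≈ 0.60149.
Taking the acute solution, ∠S ≈ 36.98°.
Law of cosines then gives s ≈ 7.4203.
Perimeter = 12.11 + 11.09 + 7.4203 = 30.62.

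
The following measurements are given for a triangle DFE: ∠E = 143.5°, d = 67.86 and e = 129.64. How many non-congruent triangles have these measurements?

d·sin E = 67.86·sin(143.5°) ≈ 40.36.
Since ∠E is not acute, a triangle exists only if e > d; here e > d, so there is exactly one triangle.

1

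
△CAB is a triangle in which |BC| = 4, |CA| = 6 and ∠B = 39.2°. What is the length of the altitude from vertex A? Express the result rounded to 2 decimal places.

5.40

Law of sines: sin A = |BC|·sin B/|CA| ≈ 0.42135.
Since |CA| ≥ |BC|, only the acute value applies: ∠A ≈ 24.92°.
Then ∠C = 180° − ∠B − ∠A ≈ 115.88°.
Law of sines gives |AB| = |CA|·sin C/sin B ≈ 8.5412.
Area = ½·|CA|·|BC|·sin C ≈ 10.797.
The altitude from A has length 2·area/|BC| ≈ 5.3983.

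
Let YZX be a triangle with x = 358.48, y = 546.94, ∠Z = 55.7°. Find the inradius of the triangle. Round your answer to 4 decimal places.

By the law of cosines, z² = x² + y² − 2·x·y·cos Z = 2.0667e+05, so z ≈ 454.61.
Area = ½·x·y·sin Z ≈ 80985.
Semiperimeter s = (546.94+454.61+358.48)/2 = 680.02.
Inradius = area/s = 80985/680.02 ≈ 119.09.

r ≈ 119.0931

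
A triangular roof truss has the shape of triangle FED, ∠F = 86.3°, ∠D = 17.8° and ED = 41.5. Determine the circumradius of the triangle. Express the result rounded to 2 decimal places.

20.79

The third angle is ∠E = 180° − ∠D − ∠F = 75.90°.
Law of sines: DF = ED·sin E/sin F ≈ 40.334.
Law of sines: FE = ED·sin D/sin F ≈ 12.713.
Circumradius = ED/(2 sin F) ≈ 20.793.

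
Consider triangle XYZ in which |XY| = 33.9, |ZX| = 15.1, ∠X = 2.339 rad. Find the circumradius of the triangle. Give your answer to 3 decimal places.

By the law of cosines, |YZ|² = |ZX|² + |XY|² − 2·|ZX|·|XY|·cos X = 2088.6, so |YZ| ≈ 45.701.
Area = ½·|ZX|·|XY|·sin X ≈ 184.07.
Circumradius = |YZ|/(2 sin X) ≈ 31.774.

R ≈ 31.774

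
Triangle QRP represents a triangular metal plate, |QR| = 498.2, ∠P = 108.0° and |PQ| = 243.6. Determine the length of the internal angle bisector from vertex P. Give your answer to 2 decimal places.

t_P ≈ 171.89

Law of sines: sin R = |PQ|·sin P/|QR| ≈ 0.46503.
Since |QR| ≥ |PQ|, only the acute value applies: ∠R ≈ 27.71°.
Then ∠Q = 180° − ∠P − ∠R ≈ 44.29°.
Law of sines gives |RP| = |QR|·sin Q/sin P ≈ 365.78.
The bisector from P has length 2·|RP|·|PQ|·cos(∠P/2)/(|RP|+|PQ|) ≈ 171.89.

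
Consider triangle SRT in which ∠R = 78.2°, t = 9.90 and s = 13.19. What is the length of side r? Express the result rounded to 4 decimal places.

By the law of cosines, r² = t² + s² − 2·t·s·cos R = 218.58, so r ≈ 14.784.

14.7844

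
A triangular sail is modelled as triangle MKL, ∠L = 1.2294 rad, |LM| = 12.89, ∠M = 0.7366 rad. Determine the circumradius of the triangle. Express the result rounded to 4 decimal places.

The third angle is ∠K = π − ∠L − ∠M = 1.1756 rad.
Law of sines: |KL| = |LM|·sin M/sin K ≈ 9.3824.
Law of sines: |MK| = |LM|·sin L/sin K ≈ 13.161.
Circumradius = |LM|/(2 sin K) ≈ 6.9833.

R ≈ 6.9833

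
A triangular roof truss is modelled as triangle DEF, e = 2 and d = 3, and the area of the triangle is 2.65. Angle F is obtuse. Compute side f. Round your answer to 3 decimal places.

From area = ½·d·e·sin F, we get sin F = 2·area/(d·e) ≈ 0.88333.
Taking the obtuse solution, ∠F ≈ 117.95°.
Law of cosines then gives f ≈ 4.3157.

4.316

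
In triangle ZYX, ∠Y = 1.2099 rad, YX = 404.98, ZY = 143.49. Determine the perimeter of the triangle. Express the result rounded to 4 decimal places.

By the law of cosines, XZ² = ZY² + YX² − 2·ZY·YX·cos Y = 1.4356e+05, so XZ ≈ 378.89.
Semiperimeter s = (404.98+378.89+143.49)/2 = 463.68.
Perimeter = 404.98 + 378.89 + 143.49 = 927.36.

927.3618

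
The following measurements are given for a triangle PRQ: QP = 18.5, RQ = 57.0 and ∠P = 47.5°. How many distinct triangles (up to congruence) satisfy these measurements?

1

QP·sin P = 18.5·sin(47.5°) ≈ 13.64.
Since RQ ≥ QP, exactly one triangle exists.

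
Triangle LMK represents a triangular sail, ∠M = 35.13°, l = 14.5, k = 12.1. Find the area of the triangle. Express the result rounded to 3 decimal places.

Area = ½·k·l·sin M ≈ 50.48.

50.480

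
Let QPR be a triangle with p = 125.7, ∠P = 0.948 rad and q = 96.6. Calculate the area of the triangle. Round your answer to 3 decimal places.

area ≈ 6063.315

Law of sines: sin Q = q·sin P/p ≈ 0.62421.
Since p ≥ q, only the acute value applies: ∠Q ≈ 0.674 rad.
Then ∠R = π − ∠P − ∠Q ≈ 1.519 rad.
Law of sines gives r = p·sin R/sin P ≈ 154.55.
Area = ½·p·q·sin R ≈ 6063.3.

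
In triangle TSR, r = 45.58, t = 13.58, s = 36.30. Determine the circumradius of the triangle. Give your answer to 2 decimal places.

By the law of cosines, cos T = (s² + r² − t²) / (2·s·r) ≈ 0.97029, so ∠T ≈ 14.00°.
Circumradius = t/(2 sin T) ≈ 28.066.

28.07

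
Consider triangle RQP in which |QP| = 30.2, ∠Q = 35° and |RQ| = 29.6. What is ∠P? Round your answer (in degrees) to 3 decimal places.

By the law of cosines, |PR|² = |RQ|² + |QP|² − 2·|RQ|·|QP|·cos Q = 323.69, so |PR| ≈ 17.991.
Law of cosines again: cos P = (|QP|² + |PR|² − |RQ|²)/(2·|QP|·|PR|) ≈ 0.33089, so ∠P ≈ 70.68°.

∠P ≈ 70.677°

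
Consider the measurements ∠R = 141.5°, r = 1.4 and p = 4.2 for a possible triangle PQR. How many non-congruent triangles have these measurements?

0

p·sin R = 4.2·sin(141.5°) ≈ 2.615.
Since ∠R is not acute, a triangle exists only if r > p; here r ≤ p, so there is no triangle.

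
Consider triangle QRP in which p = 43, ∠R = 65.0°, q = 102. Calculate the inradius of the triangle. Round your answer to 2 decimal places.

16.74

By the law of cosines, r² = p² + q² − 2·p·q·cos R = 8545.8, so r ≈ 92.443.
Area = ½·p·q·sin R ≈ 1987.5.
Semiperimeter s = (102+92.443+43)/2 = 118.72.
Inradius = area/s = 1987.5/118.72 ≈ 16.741.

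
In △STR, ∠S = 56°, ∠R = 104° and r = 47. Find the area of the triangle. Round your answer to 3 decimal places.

The third angle is ∠T = 180° − ∠R − ∠S = 20.00°.
Law of sines: s = r·sin S/sin R ≈ 40.158.
Law of sines: t = r·sin T/sin R ≈ 16.567.
Area = ½·r·s·sin T ≈ 322.77.

area ≈ 322.766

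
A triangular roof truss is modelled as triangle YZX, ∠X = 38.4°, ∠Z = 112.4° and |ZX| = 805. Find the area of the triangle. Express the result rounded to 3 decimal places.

The third angle is ∠Y = 180° − ∠Z − ∠X = 29.20°.
Law of sines: |XY| = |ZX|·sin Z/sin Y ≈ 1525.6.
Law of sines: |YZ| = |ZX|·sin X/sin Y ≈ 1024.9.
Area = ½·|ZX|·|XY|·sin X ≈ 3.8141e+05.

area ≈ 381408.471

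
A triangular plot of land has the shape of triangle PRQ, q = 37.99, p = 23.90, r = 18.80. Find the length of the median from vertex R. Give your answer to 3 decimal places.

m_R ≈ 30.313

Median from R: ½√(2·q² + 2·p² − r²) ≈ 30.313.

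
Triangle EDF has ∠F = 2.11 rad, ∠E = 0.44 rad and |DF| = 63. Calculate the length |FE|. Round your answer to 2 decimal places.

The third angle is ∠D = π − ∠F − ∠E = 0.592 rad.
Law of sines: |FE| = |DF|·sin D/sin E ≈ 82.486.

82.49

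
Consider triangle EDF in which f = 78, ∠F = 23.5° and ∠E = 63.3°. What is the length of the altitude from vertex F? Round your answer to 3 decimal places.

The third angle is ∠D = 180° − ∠F − ∠E = 93.20°.
Law of sines: e = f·sin E/sin F ≈ 174.75.
Law of sines: d = f·sin D/sin F ≈ 195.31.
Area = ½·f·e·sin D ≈ 6804.8.
The altitude from F has length 2·area/f ≈ 174.48.

h_F ≈ 174.481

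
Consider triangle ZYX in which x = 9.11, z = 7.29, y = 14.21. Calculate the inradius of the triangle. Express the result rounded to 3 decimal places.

Semiperimeter s = (7.29 + 14.21 + 9.11)/2 = 15.305.
Heron's formula: area = √(15.305·8.015·1.095·6.195) ≈ 28.847.
Inradius = area/s = 28.847/15.305 ≈ 1.8848.

1.885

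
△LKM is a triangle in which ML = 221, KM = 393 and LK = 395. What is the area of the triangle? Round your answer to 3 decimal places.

Semiperimeter s = (393 + 221 + 395)/2 = 504.5.
Heron's formula: area = √(504.5·111.5·283.5·109.5) ≈ 41788.

area ≈ 41788.002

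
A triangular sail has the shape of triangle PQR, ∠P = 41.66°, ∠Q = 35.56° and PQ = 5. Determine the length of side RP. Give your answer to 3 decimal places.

2.982

The third angle is ∠R = 180° − ∠P − ∠Q = 102.78°.
Law of sines: RP = PQ·sin Q/sin R ≈ 2.9816.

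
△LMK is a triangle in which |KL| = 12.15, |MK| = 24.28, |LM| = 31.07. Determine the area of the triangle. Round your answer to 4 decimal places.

Semiperimeter s = (24.28 + 12.15 + 31.07)/2 = 33.75.
Heron's formula: area = √(33.75·9.47·21.6·2.68) ≈ 136.02.

area ≈ 136.0211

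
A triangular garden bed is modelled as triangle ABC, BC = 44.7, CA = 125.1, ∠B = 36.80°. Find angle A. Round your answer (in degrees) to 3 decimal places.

∠A ≈ 12.359°

Law of sines: sin A = BC·sin B/CA ≈ 0.21404.
Since CA ≥ BC, only the acute value applies: ∠A ≈ 12.36°.
Then ∠C = 180° − ∠B − ∠A ≈ 130.84°.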